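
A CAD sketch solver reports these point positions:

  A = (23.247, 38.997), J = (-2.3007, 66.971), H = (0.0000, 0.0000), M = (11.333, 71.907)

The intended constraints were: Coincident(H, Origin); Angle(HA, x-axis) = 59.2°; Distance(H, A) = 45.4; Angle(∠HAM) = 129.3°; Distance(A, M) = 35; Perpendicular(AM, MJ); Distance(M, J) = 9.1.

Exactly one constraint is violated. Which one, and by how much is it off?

Distance(M, J) = 9.1 — off by 5.40.

H = (0.00, 0.00) ✓; HA at 59.20° ✓; |HA| = 45.40 ✓; ∠HAM = 129.3° ✓; |AM| = 35.00 ✓; ∠(AM, MJ) = 90.00° ✓; |MJ| = 14.50 ✗.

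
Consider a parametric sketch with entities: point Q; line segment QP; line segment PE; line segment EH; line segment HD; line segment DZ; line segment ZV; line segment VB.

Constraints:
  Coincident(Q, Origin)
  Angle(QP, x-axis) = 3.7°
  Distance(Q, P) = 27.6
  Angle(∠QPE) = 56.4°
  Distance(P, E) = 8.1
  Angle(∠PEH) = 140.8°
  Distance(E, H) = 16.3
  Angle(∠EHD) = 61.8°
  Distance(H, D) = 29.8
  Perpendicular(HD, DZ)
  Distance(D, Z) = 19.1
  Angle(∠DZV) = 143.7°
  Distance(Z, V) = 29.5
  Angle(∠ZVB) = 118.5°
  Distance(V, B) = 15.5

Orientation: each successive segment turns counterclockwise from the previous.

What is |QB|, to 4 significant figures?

52.02

Q is at the origin; QP runs at 3.7° with length 27.6, so P = (27.54, 1.781). ∠QPE = 56.4° gives PE at 127.3° from the x-axis; with |PE| = 8.1, E = (22.63, 8.224). ∠PEH = 140.8° gives EH at 166.5° from the x-axis; with |EH| = 16.3, H = (6.784, 12.03). ∠EHD = 61.8° gives HD at -75.30° from the x-axis; with |HD| = 29.8, D = (14.35, -16.79). HD is perpendicular to DZ, so DZ runs at 14.70°; with |DZ| = 19.1, Z = (32.82, -11.95). ∠DZV = 143.7° gives ZV at 51.00° from the x-axis; with |ZV| = 29.5, V = (51.39, 10.98). ∠ZVB = 118.5° gives VB at 112.5° from the x-axis; with |VB| = 15.5, B = (45.45, 25.30). Then |QB| = |B − Q| = 52.02.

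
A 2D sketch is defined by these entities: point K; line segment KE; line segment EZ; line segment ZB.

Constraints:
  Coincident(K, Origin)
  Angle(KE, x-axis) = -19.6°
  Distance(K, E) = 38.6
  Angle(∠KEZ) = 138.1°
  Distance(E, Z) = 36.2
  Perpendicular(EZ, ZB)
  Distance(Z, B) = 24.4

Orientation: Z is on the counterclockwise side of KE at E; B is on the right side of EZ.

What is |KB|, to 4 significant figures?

82.06

K is at the origin; KE runs at -19.6° with length 38.6, so E = 38.6·(cos -19.6°, sin -19.6°) = (36.36, -12.95). ∠KEZ = 138.1°, so EZ runs at -19.6° + (180° − 138.1°) = 22.30° from the x-axis; with |EZ| = 36.2, Z = E + 36.2·(cos 22.30°, sin 22.30°) = (69.86, 0.7879). EZ ⟂ ZB; with |ZB| = 24.4 on the right of EZ, B = Z + 24.4·(0.3795, -0.9252) = (79.11, -21.79). Then |KB| = |B − K| = 82.06.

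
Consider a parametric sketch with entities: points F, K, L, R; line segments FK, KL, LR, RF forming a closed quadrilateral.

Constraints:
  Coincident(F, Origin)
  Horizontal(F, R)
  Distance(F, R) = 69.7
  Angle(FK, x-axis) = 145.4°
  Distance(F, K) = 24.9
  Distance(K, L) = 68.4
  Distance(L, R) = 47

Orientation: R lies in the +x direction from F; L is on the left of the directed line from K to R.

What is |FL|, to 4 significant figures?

58.17

Checks: |KL| = 68.40 ✓; |LR| = 47.00 ✓.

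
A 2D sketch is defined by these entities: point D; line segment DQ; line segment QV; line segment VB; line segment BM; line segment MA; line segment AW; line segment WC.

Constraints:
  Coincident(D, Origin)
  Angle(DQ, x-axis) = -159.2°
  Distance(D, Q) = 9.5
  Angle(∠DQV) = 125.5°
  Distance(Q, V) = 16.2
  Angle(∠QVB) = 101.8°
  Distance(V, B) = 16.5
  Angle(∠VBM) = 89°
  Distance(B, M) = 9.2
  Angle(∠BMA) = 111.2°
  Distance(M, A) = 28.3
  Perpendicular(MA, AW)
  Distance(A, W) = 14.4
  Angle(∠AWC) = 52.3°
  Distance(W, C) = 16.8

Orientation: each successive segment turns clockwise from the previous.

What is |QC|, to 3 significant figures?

6.77

D is at the origin; DQ runs at -159.2° with length 9.5, so Q = (-8.88, -3.37). ∠DQV = 125.5° gives QV at 146° from the x-axis; with |QV| = 16.2, V = (-22.4, 5.61). ∠QVB = 101.8° gives VB at 68.1° from the x-axis; with |VB| = 16.5, B = (-16.2, 20.9). ∠VBM = 89.0° gives BM at -22.9° from the x-axis; with |BM| = 9.2, M = (-7.73, 17.3). ∠BMA = 111.2° gives MA at -91.7° from the x-axis; with |MA| = 28.3, A = (-8.57, -10.9). MA ⟂ AW, so AW runs at 178°; with |AW| = 14.4, W = (-23.0, -10.5). ∠AWC = 52.3° gives WC at 50.6° from the x-axis; with |WC| = 16.8, C = (-12.3, 2.47). Then |QC| = |C − Q| = 6.77.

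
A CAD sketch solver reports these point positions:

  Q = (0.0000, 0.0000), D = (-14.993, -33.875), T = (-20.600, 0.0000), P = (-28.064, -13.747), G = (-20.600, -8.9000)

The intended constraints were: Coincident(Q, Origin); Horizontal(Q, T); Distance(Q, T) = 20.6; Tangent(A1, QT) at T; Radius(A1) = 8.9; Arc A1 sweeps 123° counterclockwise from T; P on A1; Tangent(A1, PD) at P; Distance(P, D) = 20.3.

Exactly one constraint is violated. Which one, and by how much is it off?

Distance(P, D) = 20.3 — off by 3.70.

Q = (0.00, 0.00) ✓; Q.y = 0.00, T.y = 0.00 ✓; |QT| = 20.60 ✓; ∠(GT, TQ) = 90.00° ✓; |GT| = 8.900 ✓; bearing(G→P) − bearing(G→T) = 123.0° ✓; |GP| = 8.900 ✓; ∠(GP, PD) = 90.00° ✓; |PD| = 24.00 ✗.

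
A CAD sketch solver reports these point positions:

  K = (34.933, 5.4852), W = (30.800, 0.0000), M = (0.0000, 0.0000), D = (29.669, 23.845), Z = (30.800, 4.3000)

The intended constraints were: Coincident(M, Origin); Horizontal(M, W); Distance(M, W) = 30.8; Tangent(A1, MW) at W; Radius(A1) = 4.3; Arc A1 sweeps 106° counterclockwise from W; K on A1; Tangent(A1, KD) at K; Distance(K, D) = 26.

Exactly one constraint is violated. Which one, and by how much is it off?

Distance(K, D) = 26 — off by 6.90.

M = (0.00, 0.00) ✓; M.y = 0.00, W.y = 0.00 ✓; |MW| = 30.80 ✓; ∠(ZW, WM) = 90.00° ✓; |ZW| = 4.300 ✓; bearing(Z→K) − bearing(Z→W) = 106.0° ✓; |ZK| = 4.300 ✓; ∠(ZK, KD) = 90.00° ✓; |KD| = 19.10 ✗.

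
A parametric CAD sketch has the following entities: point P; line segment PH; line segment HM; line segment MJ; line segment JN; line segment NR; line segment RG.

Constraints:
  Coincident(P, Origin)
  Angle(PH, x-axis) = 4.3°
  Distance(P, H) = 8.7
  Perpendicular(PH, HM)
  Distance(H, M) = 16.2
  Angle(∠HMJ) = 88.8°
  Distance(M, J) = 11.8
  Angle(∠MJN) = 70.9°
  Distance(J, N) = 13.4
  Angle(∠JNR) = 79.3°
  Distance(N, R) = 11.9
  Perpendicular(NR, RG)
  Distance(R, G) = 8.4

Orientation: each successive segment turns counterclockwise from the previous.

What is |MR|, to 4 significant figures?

7.349

P is at the origin; PH runs at 4.3° with length 8.7, so H = (8.676, 0.6523). PH is perpendicular to HM, so HM runs at 94.30°; with |HM| = 16.2, M = (7.461, 16.81). ∠HMJ = 88.8° gives MJ at -174.5° from the x-axis; with |MJ| = 11.8, J = (-4.285, 15.68). ∠MJN = 70.9° gives JN at -65.40° from the x-axis; with |JN| = 13.4, N = (1.293, 3.492). ∠JNR = 79.3° gives NR at 35.30° from the x-axis; with |NR| = 11.9, R = (11.01, 10.37). Then |MR| = |R − M| = 7.349.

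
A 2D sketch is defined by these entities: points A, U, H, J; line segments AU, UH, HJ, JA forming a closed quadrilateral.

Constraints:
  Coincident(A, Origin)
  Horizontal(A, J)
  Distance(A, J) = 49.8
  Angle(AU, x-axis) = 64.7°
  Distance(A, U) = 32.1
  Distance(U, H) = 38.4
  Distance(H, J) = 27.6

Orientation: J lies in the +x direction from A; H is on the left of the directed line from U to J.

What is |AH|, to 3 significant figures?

58.9

A is at the origin; A and J share the same y with |AJ| = 49.8 and J in +x, so J = (49.8, 0). AU runs at 64.7° with |AU| = 32.1, so U = (13.7, 29.0). H is determined by |UH| = 38.4 and |HJ| = 27.6 together: it lies at the intersection of circle(U, 38.4) and circle(J, 27.6). With |UJ| = 46.3, the foot of the radical line on UJ is 30.8 from U and the perpendicular offset is √(38.4² − 30.8²) = 22.9. Taking the left-of-UJ solution: H = (52.1, 27.5).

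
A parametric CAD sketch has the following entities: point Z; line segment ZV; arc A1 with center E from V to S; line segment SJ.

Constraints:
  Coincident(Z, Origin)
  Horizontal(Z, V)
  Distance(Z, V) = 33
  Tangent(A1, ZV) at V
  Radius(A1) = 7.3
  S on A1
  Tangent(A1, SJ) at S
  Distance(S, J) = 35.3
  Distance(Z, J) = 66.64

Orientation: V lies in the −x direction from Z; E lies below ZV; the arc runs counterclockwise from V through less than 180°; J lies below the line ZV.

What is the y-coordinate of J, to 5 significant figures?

-33.808

Z is at the origin; ZV is horizontal with |ZV| = 33.0 and V on the −x side, so V = (-33.000, 0.0000). Tangency of A1 to ZV means the radius EV is perpendicular to ZV, so E = V + (0, -7.3) = (-33.000, -7.3000). Since ES ⟂ SJ (tangency), |EJ| = √(7.3² + 35.3²) = 36.047 regardless of where S sits on A1. So J lies on both circle(Z, 66.64) and circle(E, 36.047); the below-ZV intersection is J = (-57.427, -33.808). S is the foot of the tangent from J: S = (-39.259, -3.5428).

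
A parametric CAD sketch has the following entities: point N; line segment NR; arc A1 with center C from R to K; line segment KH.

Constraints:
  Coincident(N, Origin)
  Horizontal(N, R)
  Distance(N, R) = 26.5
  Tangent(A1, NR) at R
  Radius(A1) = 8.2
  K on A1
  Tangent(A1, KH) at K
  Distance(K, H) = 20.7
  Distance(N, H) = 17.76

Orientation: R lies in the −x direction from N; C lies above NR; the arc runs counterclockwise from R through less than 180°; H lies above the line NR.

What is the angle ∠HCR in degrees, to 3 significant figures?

113°

Checks: N.y = 0.00, R.y = 0.00 ✓; |CK| = 8.200 ✓; ∠(CK, KH) = 90.00° ✓; |KH| = 20.70 ✓; |NH| = 17.76 ✓.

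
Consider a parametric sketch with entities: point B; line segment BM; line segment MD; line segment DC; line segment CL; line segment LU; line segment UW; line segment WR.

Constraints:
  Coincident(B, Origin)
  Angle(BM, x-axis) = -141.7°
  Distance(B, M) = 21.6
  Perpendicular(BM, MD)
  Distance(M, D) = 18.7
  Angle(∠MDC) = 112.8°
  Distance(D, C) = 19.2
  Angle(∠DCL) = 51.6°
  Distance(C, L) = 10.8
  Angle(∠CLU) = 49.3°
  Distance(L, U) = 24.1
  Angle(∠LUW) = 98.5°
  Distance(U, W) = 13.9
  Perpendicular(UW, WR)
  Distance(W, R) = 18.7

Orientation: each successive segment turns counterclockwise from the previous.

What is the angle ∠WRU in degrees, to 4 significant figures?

36.62°

B is at the origin; BM runs at -141.7° with length 21.6, so M = (-16.95, -13.39). BM is perpendicular to MD, so MD runs at -51.70°; with |MD| = 18.7, D = (-5.361, -28.06). ∠MDC = 112.8° gives DC at 15.50° from the x-axis; with |DC| = 19.2, C = (13.14, -22.93). ∠DCL = 51.6° gives CL at 143.9° from the x-axis; with |CL| = 10.8, L = (4.414, -16.57). ∠CLU = 49.3° gives LU at -85.40° from the x-axis; with |LU| = 24.1, U = (6.347, -40.59). ∠LUW = 98.5° gives UW at -3.900° from the x-axis; with |UW| = 13.9, W = (20.21, -41.54). UW ⟂ WR, so WR runs at 86.10°; with |WR| = 18.7, R = (21.49, -22.88). Then cos ∠WRU = RW·RU / (|RW||RU|), giving 36.62°.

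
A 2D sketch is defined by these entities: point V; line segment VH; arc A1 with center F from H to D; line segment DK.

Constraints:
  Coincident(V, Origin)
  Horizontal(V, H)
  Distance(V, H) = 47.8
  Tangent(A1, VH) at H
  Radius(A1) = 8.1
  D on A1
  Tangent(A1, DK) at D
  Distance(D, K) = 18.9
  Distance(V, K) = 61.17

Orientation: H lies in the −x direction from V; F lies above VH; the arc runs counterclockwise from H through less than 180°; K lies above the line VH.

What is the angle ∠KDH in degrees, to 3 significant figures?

114°

V is at the origin; VH is horizontal with |VH| = 47.8 and H on the −x side, so H = (-47.8, 0.00). The tangent condition forces FH to be normal to VH, so F = H + (0, 8.1) = (-47.8, 8.10). Since FD ⟂ DK (tangency), |FK| = √(8.1² + 18.9²) = 20.6 regardless of where D sits on A1. So K lies on both circle(V, 61.17) and circle(F, 20.6); the above-VH intersection is K = (-54.6, 27.5). D is the foot of the tangent from K: D = (-41.8, 13.6).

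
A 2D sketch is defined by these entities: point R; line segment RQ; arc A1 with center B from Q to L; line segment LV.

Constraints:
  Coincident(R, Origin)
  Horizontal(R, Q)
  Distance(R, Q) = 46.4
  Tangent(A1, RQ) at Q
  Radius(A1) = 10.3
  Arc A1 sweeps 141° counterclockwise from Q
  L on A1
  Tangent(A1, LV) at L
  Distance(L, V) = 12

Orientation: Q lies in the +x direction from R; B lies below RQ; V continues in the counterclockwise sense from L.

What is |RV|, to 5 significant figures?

55.619

R is at the origin; R and Q share the same y with |RQ| = 46.4 and Q on the +x side, so Q = (46.400, 0.0000). Tangency of A1 to RQ means the radius BQ is perpendicular to RQ, so B = Q + (0, -10.3) = (46.400, -10.300). On A1, Q sits at bearing 90° from B; a 141° counterclockwise sweep puts L at bearing 231°, so L = B + 10.3·(cos 231°, sin 231°) = (39.918, -18.305). The tangent condition forces BL to be normal to LV, so LV runs along (−sin 231°, cos 231°); with |LV| = 12.0, V = (49.244, -25.856). Then |RV| = |V − R| = 55.619.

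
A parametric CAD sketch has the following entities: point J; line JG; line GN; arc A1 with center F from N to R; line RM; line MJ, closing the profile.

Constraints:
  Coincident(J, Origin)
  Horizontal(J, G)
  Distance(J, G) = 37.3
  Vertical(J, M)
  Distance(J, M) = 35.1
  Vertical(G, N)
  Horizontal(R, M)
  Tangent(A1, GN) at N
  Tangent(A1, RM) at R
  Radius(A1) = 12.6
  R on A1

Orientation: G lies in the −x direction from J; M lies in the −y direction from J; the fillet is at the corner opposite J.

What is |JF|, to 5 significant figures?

33.412

J is at the origin; JG is horizontal with |JG| = 37.3 and G on the −x side, so G = (-37.300, 0.0000). JM is vertical with |JM| = 35.1 and M on the −y side, so M = (0.0000, -35.100). The virtual corner opposite J is at (-37.300, -35.100). A1 meets GN tangentially, so FN is at right angles to GN and since A1 is tangent to RM there, FR ⟂ RM, with radius 12.6, so the center F sits 12.6 in from both sides at F = (-24.700, -22.500). Then |JF| = |F − J| = 33.412.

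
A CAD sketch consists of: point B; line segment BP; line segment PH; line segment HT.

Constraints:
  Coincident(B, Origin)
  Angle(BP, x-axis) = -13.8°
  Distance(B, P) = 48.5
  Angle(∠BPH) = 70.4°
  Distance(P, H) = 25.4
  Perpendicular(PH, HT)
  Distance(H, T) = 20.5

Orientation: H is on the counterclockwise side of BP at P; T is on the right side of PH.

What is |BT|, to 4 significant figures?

66.82

B is at the origin; BP runs at -13.8° with length 48.5, so P = 48.5·(cos -13.8°, sin -13.8°) = (47.10, -11.57). ∠BPH = 70.4°, so PH runs at -13.8° + (180° − 70.4°) = 95.80° from the x-axis; with |PH| = 25.4, H = P + 25.4·(cos 95.80°, sin 95.80°) = (44.53, 13.70). PH ⟂ HT; with |HT| = 20.5 on the right of PH, T = H + 20.5·(0.9949, 0.1011) = (64.93, 15.77). Then |BT| = |T − B| = 66.82.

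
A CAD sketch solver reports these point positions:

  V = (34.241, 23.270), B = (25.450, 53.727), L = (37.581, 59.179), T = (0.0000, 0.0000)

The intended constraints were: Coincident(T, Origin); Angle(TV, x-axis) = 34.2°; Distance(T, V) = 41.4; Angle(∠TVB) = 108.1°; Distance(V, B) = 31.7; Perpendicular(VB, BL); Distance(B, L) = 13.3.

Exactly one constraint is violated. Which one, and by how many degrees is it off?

Perpendicular(VB, BL) — off by 8.10°.

T = (0.00, 0.00) ✓; TV at 34.20° ✓; |TV| = 41.40 ✓; ∠TVB = 108.1° ✓; |VB| = 31.70 ✓; ∠(VB, BL) = 81.90° ✗; |BL| = 13.30 ✓.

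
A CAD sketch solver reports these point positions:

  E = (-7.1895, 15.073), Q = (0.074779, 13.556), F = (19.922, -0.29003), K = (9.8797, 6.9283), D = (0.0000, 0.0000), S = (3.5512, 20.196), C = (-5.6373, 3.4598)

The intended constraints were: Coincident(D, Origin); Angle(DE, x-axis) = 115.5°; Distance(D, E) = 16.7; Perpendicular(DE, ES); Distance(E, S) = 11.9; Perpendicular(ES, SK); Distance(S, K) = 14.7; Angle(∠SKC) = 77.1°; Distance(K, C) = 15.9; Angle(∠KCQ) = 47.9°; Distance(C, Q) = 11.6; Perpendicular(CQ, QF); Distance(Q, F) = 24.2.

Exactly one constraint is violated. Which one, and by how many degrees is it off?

Perpendicular(CQ, QF) — off by 5.40°.

D = (0.00, 0.00) ✓; DE at 115.5° ✓; |DE| = 16.70 ✓; ∠(DE, ES) = 90.00° ✓; |ES| = 11.90 ✓; ∠(ES, SK) = 90.00° ✓; |SK| = 14.70 ✓; ∠SKC = 77.10° ✓; |KC| = 15.90 ✓; ∠KCQ = 47.90° ✓; |CQ| = 11.60 ✓; ∠(CQ, QF) = 95.40° ✗; |QF| = 24.20 ✓.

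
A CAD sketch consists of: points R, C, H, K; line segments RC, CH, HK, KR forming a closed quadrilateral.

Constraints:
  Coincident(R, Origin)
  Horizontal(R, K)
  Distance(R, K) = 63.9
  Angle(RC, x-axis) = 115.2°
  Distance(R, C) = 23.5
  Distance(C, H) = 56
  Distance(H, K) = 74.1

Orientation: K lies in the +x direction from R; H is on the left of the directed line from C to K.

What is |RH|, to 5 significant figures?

69.087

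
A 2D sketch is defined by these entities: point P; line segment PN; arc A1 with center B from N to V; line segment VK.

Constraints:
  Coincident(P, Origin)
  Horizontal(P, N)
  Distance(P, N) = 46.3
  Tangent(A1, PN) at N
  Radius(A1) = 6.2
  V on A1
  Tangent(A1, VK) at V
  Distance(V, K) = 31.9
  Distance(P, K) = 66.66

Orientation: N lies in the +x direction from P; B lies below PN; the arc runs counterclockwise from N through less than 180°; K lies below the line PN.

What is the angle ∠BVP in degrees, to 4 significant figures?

140.8°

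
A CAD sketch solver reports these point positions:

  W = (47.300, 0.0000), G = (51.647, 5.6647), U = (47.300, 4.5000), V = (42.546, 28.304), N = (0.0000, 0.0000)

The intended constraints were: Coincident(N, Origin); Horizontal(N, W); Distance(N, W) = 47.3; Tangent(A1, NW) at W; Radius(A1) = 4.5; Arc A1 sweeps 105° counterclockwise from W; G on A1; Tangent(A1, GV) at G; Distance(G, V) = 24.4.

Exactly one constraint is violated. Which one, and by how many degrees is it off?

Tangent(A1, GV) at G — off by 6.90°.

N = (0.00, 0.00) ✓; N.y = 0.00, W.y = 0.00 ✓; |NW| = 47.30 ✓; ∠(UW, WN) = 90.00° ✓; |UW| = 4.500 ✓; bearing(U→G) − bearing(U→W) = 105.0° ✓; |UG| = 4.500 ✓; ∠(UG, GV) = 83.10° ✗; |GV| = 24.40 ✓.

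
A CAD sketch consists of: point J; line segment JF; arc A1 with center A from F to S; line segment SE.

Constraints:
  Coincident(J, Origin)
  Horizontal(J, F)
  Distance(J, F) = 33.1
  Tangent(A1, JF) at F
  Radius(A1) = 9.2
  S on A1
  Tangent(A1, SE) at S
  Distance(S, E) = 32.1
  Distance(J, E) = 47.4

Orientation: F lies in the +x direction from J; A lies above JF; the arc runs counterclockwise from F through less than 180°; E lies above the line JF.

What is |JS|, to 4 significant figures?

43.23

J is at the origin; JF is horizontal with |JF| = 33.1 and F on the +x side, so F = (33.10, 0.000). The tangent condition forces AF to be normal to JF, so A = F + (0, 9.2) = (33.10, 9.200). Since AS ⟂ SE (tangency), |AE| = √(9.2² + 32.1²) = 33.39 regardless of where S sits on A1. So E lies on both circle(J, 47.4) and circle(A, 33.39); the above-JF intersection is E = (23.48, 41.18). S is the foot of the tangent from E: S = (40.84, 14.18).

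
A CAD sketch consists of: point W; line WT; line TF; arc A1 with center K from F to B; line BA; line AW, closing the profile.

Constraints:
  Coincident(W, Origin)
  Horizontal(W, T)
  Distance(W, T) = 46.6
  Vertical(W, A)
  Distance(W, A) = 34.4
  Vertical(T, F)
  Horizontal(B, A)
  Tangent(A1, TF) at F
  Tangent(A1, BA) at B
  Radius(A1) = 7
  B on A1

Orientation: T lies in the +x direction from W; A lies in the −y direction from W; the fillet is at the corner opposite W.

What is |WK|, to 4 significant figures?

48.16

W is at the origin; W and T share the same y with |WT| = 46.6 and T on the +x side, so T = (46.60, 0.000). W and A share the same x with |WA| = 34.4 and A on the −y side, so A = (0.000, -34.40). The virtual corner opposite W is at (46.60, -34.40). A1 meets TF tangentially, so KF is at right angles to TF and the tangent condition forces KB to be normal to BA, with radius 7.0, so the center K sits 7.0 in from both sides at K = (39.60, -27.40). Then |WK| = |K − W| = 48.16.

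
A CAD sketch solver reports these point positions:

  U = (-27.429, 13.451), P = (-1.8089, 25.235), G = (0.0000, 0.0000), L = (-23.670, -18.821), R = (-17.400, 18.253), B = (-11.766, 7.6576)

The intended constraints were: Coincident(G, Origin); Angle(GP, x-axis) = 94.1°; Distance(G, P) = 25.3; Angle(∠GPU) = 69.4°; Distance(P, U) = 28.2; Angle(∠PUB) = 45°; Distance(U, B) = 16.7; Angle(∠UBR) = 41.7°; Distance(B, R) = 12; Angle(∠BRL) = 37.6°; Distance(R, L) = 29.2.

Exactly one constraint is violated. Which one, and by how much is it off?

Distance(R, L) = 29.2 — off by 8.40.

G = (0.00, 0.00) ✓; GP at 94.10° ✓; |GP| = 25.30 ✓; ∠GPU = 69.40° ✓; |PU| = 28.20 ✓; ∠PUB = 45.00° ✓; |UB| = 16.70 ✓; ∠UBR = 41.70° ✓; |BR| = 12.00 ✓; ∠BRL = 37.60° ✓; |RL| = 37.60 ✗.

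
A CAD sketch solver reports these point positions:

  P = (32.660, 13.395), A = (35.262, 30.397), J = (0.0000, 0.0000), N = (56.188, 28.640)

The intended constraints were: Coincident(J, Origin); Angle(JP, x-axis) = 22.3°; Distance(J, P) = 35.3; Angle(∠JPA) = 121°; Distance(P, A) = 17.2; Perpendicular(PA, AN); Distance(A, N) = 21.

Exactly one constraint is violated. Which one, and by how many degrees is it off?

Perpendicular(PA, AN) — off by 3.90°.

J = (0.00, 0.00) ✓; JP at 22.30° ✓; |JP| = 35.30 ✓; ∠JPA = 121.0° ✓; |PA| = 17.20 ✓; ∠(PA, AN) = 86.10° ✗; |AN| = 21.00 ✓.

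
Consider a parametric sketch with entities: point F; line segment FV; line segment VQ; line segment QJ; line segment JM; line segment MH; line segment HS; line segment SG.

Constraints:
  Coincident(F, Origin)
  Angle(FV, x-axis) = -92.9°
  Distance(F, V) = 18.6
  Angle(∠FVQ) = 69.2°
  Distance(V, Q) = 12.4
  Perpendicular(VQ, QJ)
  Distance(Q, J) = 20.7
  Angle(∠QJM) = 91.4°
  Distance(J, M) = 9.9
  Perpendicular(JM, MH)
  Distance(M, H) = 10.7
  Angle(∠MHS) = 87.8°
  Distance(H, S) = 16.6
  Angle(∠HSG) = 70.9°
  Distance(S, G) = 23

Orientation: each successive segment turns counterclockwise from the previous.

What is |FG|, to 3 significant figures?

15.4

∠MHS = 87.8° gives HS at 18.7° from the x-axis; with |HS| = 16.6, S = (13.8, -2.82). ∠HSG = 70.9° gives SG at 128° from the x-axis; with |SG| = 23.0, G = (-0.330, 15.4). Then |FG| = |G − F| = 15.4.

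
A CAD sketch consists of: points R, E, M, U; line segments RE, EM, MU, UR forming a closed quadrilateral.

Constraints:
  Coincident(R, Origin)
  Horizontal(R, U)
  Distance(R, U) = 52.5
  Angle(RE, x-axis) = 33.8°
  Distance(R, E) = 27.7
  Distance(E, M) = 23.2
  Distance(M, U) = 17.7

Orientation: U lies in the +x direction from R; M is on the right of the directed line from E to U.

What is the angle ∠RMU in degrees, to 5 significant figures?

159.19°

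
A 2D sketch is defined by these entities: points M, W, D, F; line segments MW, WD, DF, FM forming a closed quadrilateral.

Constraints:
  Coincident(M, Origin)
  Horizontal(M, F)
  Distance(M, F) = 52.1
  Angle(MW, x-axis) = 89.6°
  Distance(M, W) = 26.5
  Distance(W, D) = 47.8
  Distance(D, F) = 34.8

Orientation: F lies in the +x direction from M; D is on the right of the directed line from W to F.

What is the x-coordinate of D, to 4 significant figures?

21.38

Checks: |MF| = 52.10 ✓; |MW| = 26.50 ✓; |WD| = 47.80 ✓; |DF| = 34.80 ✓.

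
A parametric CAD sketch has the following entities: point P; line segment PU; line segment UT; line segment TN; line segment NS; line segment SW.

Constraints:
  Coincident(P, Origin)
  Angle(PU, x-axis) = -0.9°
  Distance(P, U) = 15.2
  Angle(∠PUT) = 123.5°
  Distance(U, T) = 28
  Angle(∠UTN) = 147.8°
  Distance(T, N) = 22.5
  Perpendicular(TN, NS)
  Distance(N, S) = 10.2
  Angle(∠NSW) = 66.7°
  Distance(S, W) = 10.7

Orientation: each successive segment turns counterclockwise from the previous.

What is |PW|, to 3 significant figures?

43.9

P is at the origin; PU runs at -0.9° with length 15.2, so U = (15.2, -0.239). ∠PUT = 123.5° gives UT at 55.6° from the x-axis; with |UT| = 28.0, T = (31.0, 22.9). ∠UTN = 147.8° gives TN at 87.8° from the x-axis; with |TN| = 22.5, N = (31.9, 45.3). TN is perpendicular to NS, so NS runs at 178°; with |NS| = 10.2, S = (21.7, 45.7). ∠NSW = 66.7° gives SW at -68.9° from the x-axis; with |SW| = 10.7, W = (25.5, 35.8). Then |PW| = |W − P| = 43.9.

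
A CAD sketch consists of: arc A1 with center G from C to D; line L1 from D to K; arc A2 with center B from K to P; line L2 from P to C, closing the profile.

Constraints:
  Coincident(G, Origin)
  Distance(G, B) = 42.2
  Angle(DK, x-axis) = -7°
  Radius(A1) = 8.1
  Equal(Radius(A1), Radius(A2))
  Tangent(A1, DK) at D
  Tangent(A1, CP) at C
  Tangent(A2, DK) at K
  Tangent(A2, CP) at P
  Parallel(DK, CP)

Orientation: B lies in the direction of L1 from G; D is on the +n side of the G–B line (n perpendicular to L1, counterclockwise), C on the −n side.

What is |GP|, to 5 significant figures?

42.970

The slot axis is L1's direction at -7.0°, so u = (cos -7.0°, sin -7.0°) = (0.99255, -0.12187) and n = (−sin -7.0°, cos -7.0°) = (0.12187, 0.99255). G is at the origin and B lies 42.2 along u from G, so B = 42.2·u = (41.885, -5.1429). Tangency of A1 to both parallel lines with radius 8.1 puts D and C at G ± 8.1·n: D = (0.98714, 8.0396), C = (-0.98714, -8.0396). Equal radii place K and P the same way about B: K = B + 8.1·n = (42.873, 2.8967), P = B − 8.1·n = (40.898, -13.183). Then |GP| = |P − G| = 42.970.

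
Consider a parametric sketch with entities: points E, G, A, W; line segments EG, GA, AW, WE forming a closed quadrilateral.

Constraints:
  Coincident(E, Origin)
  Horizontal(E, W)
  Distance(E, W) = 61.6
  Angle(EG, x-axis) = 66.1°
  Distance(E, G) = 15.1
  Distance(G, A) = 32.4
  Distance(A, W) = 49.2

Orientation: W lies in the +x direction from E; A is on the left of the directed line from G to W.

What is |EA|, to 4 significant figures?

46.82

Checks: EG at 66.10° ✓; |GA| = 32.40 ✓; |AW| = 49.20 ✓.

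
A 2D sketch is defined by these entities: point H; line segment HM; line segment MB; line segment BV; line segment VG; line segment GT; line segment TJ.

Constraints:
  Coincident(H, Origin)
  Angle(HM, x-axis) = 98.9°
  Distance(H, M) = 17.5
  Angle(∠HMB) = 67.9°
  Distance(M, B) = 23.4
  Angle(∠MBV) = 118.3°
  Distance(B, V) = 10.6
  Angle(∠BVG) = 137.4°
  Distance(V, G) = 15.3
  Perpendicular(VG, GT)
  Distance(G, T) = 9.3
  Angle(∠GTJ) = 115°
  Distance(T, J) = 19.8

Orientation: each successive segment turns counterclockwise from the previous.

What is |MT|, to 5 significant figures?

26.877

∠BVG = 137.4° gives VG at -44.700° from the x-axis; with |VG| = 15.3, G = (-11.391, -16.113). VG ⟂ GT, so GT runs at 45.300°; with |GT| = 9.3, T = (-4.8490, -9.5023). Then |MT| = |T − M| = 26.877.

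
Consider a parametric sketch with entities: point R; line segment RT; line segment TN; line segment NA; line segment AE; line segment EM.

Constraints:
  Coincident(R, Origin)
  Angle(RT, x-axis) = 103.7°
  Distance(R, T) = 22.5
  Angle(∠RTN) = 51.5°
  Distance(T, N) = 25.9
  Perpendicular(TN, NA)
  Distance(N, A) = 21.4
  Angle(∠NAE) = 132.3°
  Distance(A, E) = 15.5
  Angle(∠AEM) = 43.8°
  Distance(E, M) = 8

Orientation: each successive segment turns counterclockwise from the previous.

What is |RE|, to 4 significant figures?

14.23

R is at the origin; RT runs at 103.7° with length 22.5, so T = (-5.329, 21.86). ∠RTN = 51.5° gives TN at -127.8° from the x-axis; with |TN| = 25.9, N = (-21.20, 1.395). TN is perpendicular to NA, so NA runs at -37.80°; with |NA| = 21.4, A = (-4.294, -11.72). ∠NAE = 132.3° gives AE at 9.900° from the x-axis; with |AE| = 15.5, E = (10.98, -9.056). Then |RE| = |E − R| = 14.23.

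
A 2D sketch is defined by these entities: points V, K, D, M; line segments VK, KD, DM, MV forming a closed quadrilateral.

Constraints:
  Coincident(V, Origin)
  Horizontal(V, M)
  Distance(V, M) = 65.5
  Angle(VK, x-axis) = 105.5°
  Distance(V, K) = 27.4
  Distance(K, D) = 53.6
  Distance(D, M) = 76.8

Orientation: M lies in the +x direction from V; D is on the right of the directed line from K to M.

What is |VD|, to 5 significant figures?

27.914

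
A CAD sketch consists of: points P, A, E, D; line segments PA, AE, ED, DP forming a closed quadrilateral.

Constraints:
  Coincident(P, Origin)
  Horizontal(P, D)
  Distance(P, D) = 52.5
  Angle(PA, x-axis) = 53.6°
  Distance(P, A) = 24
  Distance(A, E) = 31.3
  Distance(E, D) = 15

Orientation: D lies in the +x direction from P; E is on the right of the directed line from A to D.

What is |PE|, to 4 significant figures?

37.61

P is at the origin; P and D share the same y with |PD| = 52.5 and D in +x, so D = (52.5, 0). PA runs at 53.6° with |PA| = 24.0, so A = (14.24, 19.32). E is determined by |AE| = 31.3 and |ED| = 15.0 together: it lies at the intersection of circle(A, 31.3) and circle(D, 15.0). With |AD| = 42.86, the foot of the radical line on AD is 30.23 from A and the perpendicular offset is √(31.3² − 30.23²) = 8.100. Taking the right-of-AD solution: E = (37.58, -1.541).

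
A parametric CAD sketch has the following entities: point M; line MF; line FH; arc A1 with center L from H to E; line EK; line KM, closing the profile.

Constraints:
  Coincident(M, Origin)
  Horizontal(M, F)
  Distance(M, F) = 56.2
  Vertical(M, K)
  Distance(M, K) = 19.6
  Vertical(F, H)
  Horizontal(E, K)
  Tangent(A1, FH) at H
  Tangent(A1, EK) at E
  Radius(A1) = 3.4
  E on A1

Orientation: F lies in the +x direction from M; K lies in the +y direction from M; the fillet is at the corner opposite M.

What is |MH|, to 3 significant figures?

58.5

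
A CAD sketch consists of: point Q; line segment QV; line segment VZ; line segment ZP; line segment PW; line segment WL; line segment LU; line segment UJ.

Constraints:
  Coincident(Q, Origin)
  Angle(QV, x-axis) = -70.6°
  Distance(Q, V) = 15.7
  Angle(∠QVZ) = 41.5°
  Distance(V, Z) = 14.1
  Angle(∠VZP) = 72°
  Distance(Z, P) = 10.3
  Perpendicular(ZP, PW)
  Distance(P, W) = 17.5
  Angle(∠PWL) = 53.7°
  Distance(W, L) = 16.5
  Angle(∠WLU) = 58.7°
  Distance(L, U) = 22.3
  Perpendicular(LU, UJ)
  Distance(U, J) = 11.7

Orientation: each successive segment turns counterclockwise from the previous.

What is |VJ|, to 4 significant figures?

18.04

Q is at the origin; QV runs at -70.6° with length 15.7, so V = (5.215, -14.81). ∠QVZ = 41.5° gives VZ at 67.90° from the x-axis; with |VZ| = 14.1, Z = (10.52, -1.745). ∠VZP = 72.0° gives ZP at 175.9° from the x-axis; with |ZP| = 10.3, P = (0.2461, -1.008). ZP ⟂ PW, so PW runs at -94.10°; with |PW| = 17.5, W = (-1.005, -18.46). ∠PWL = 53.7° gives WL at 32.20° from the x-axis; with |WL| = 16.5, L = (12.96, -9.671). ∠WLU = 58.7° gives LU at 153.5° from the x-axis; with |LU| = 22.3, U = (-7.000, 0.2793). The perpendicularity gives UJ at right angles to LU, so UJ runs at -116.5°; with |UJ| = 11.7, J = (-12.22, -10.19). Then |VJ| = |J − V| = 18.04.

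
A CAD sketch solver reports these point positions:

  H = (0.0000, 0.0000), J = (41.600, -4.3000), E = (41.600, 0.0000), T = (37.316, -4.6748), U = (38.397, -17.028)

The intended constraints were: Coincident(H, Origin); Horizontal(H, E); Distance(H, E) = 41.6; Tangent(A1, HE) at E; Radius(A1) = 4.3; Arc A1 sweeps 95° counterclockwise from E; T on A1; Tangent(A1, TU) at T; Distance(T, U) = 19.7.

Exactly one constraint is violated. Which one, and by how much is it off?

Distance(T, U) = 19.7 — off by 7.30.

H = (0.00, 0.00) ✓; H.y = 0.00, E.y = 0.00 ✓; |HE| = 41.60 ✓; ∠(JE, EH) = 90.00° ✓; |JE| = 4.300 ✓; bearing(J→T) − bearing(J→E) = 95.00° ✓; |JT| = 4.300 ✓; ∠(JT, TU) = 90.00° ✓; |TU| = 12.40 ✗.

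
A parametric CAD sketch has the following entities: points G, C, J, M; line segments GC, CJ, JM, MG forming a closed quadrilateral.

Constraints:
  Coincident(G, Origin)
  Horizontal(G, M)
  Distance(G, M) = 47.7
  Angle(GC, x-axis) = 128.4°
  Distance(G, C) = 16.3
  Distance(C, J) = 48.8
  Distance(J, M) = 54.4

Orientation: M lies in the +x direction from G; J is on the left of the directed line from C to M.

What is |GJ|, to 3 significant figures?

53.7

G is at the origin; GM is horizontal with |GM| = 47.7 and M in +x, so M = (47.7, 0). GC runs at 128.4° with |GC| = 16.3, so C = (-10.1, 12.8). J is determined by |CJ| = 48.8 and |JM| = 54.4 together: it lies at the intersection of circle(C, 48.8) and circle(M, 54.4). With |CM| = 59.2, the foot of the radical line on CM is 24.7 from C and the perpendicular offset is √(48.8² − 24.7²) = 42.1. Taking the left-of-CM solution: J = (23.1, 48.5).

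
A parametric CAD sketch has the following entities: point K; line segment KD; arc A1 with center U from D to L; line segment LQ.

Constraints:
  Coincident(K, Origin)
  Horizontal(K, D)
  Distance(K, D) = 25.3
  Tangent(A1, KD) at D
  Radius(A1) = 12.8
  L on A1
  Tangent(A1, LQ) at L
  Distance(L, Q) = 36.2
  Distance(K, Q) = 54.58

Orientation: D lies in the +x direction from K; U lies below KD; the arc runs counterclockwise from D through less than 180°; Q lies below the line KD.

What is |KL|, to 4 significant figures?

19.94

Checks: |UL| = 12.80 ✓; ∠(UL, LQ) = 90.00° ✓; |LQ| = 36.20 ✓; |KQ| = 54.58 ✓.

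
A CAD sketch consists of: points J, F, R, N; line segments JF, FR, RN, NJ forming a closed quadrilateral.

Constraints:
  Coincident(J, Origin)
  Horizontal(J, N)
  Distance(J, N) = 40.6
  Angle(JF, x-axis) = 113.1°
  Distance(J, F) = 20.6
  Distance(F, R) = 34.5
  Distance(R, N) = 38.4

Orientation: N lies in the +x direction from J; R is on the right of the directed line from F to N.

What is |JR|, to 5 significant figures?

13.922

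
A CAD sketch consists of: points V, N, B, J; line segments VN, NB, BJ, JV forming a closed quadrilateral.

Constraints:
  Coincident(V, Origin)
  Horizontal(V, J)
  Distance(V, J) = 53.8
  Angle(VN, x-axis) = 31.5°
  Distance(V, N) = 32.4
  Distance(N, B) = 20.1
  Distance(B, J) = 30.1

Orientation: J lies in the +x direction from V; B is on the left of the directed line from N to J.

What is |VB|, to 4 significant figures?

52.48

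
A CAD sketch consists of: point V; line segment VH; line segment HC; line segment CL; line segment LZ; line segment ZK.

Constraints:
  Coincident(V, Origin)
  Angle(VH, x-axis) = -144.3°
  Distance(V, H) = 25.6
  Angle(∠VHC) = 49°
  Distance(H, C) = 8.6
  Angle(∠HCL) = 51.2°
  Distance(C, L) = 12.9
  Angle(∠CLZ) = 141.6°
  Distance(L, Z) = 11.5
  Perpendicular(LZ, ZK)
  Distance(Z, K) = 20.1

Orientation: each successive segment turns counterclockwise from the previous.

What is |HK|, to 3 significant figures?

16.7

V is at the origin; VH runs at -144.3° with length 25.6, so H = (-20.8, -14.9). ∠VHC = 49.0° gives HC at -13.3° from the x-axis; with |HC| = 8.6, C = (-12.4, -16.9). ∠HCL = 51.2° gives CL at 116° from the x-axis; with |CL| = 12.9, L = (-18.0, -5.27). ∠CLZ = 141.6° gives LZ at 154° from the x-axis; with |LZ| = 11.5, Z = (-28.3, -0.214). LZ ⟂ ZK, so ZK runs at -116°; with |ZK| = 20.1, K = (-37.1, -18.3). Then |HK| = |K − H| = 16.7.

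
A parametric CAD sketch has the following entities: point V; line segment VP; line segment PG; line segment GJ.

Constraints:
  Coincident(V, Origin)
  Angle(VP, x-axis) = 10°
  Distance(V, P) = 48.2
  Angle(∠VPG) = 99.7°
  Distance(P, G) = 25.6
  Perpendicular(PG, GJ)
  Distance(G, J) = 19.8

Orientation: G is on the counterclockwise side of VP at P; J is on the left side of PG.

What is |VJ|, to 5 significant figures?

43.646

V is at the origin; VP runs at 10.0° with length 48.2, so P = 48.2·(cos 10.0°, sin 10.0°) = (47.468, 8.3698). ∠VPG = 99.7°, so PG runs at 10.0° + (180° − 99.7°) = 90.300° from the x-axis; with |PG| = 25.6, G = P + 25.6·(cos 90.300°, sin 90.300°) = (47.334, 33.969). PG ⟂ GJ; with |GJ| = 19.8 on the left of PG, J = G + 19.8·(-0.99999, -0.0052360) = (27.534, 33.866). Then |VJ| = |J − V| = 43.646.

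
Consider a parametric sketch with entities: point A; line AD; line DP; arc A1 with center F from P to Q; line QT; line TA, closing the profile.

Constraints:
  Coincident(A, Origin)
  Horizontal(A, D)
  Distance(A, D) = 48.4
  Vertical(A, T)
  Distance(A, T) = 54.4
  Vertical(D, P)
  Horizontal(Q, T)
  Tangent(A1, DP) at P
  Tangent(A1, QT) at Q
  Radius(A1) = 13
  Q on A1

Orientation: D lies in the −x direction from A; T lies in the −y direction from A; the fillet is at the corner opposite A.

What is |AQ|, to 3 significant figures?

64.9

A is at the origin; A and D share the same y with |AD| = 48.4 and D on the −x side, so D = (-48.4, 0.00). AT is vertical with |AT| = 54.4 and T on the −y side, so T = (0.00, -54.4). The virtual corner opposite A is at (-48.4, -54.4). The tangent condition forces FP to be normal to DP and the tangent condition forces FQ to be normal to QT, with radius 13.0, so the center F sits 13.0 in from both sides at F = (-35.4, -41.4). That places the tangent points at P = (-48.4, -41.4) on DP and Q = (-35.4, -54.4) on QT. Then |AQ| = |Q − A| = 64.9.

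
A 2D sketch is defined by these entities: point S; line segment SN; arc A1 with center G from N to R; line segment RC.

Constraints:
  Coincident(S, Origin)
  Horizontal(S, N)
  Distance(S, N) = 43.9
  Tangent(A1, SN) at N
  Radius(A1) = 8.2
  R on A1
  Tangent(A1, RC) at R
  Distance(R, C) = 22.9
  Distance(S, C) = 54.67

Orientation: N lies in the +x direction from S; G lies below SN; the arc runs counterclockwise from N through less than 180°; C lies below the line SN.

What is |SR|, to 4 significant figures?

37.81

S is at the origin; S and N share the same y with |SN| = 43.9 and N on the +x side, so N = (43.90, 0.000). The tangent condition forces GN to be normal to SN, so G = N + (0, -8.2) = (43.90, -8.200). Since GR ⟂ RC (tangency), |GC| = √(8.2² + 22.9²) = 24.32 regardless of where R sits on A1. So C lies on both circle(S, 54.67) and circle(G, 24.32); the below-SN intersection is C = (43.94, -32.52). R is the foot of the tangent from C: R = (36.18, -10.98).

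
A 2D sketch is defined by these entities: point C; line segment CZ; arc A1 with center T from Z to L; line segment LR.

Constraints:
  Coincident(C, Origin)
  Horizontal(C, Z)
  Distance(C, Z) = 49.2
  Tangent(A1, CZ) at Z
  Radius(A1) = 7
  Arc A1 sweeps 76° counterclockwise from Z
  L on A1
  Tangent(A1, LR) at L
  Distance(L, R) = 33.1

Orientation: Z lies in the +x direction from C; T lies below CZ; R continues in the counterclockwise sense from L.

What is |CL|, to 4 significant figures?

42.74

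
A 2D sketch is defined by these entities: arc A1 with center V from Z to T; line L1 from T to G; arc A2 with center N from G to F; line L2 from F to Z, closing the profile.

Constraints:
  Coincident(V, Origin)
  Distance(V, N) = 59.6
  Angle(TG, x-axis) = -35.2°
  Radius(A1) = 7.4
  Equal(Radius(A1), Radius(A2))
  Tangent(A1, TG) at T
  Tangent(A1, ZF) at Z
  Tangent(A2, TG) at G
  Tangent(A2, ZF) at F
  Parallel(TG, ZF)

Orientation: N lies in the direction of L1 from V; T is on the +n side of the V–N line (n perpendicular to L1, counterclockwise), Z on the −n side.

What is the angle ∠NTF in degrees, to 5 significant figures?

6.8680°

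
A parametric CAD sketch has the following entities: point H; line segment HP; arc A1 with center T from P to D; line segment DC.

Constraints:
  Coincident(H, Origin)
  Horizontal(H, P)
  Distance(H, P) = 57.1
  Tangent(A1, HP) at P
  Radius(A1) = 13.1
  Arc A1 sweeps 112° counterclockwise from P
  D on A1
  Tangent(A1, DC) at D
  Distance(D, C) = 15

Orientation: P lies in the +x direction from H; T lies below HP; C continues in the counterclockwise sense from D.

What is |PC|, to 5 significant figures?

32.576

On A1, P sits at bearing 90° from T; a 112° counterclockwise sweep puts D at bearing 202°, so D = T + 13.1·(cos 202°, sin 202°) = (44.954, -18.007). Tangency of A1 to DC means the radius TD is perpendicular to DC, so DC runs along (−sin 202°, cos 202°); with |DC| = 15.0, C = (50.573, -31.915). Then |PC| = |C − P| = 32.576.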